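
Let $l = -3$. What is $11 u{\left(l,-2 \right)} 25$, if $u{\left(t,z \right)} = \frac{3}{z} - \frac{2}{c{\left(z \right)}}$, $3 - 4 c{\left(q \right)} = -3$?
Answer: $- \frac{4675}{6} \approx -779.17$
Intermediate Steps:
$c{\left(q \right)} = \frac{3}{2}$ ($c{\left(q \right)} = \frac{3}{4} - - \frac{3}{4} = \frac{3}{4} + \frac{3}{4} = \frac{3}{2}$)
$u{\left(t,z \right)} = - \frac{4}{3} + \frac{3}{z}$ ($u{\left(t,z \right)} = \frac{3}{z} - \frac{2}{\frac{3}{2}} = \frac{3}{z} - \frac{4}{3} = - \frac{4}{3} + \frac{3}{z}$)
$11 u{\left(l,-2 \right)} 25 = 11 \left(- \frac{4}{3} + \frac{3}{-2}\right) 25 = 11 \left(- \frac{4}{3} + 3 \left(- \frac{1}{2}\right)\right) 25 = 11 \left(- \frac{4}{3} - \frac{3}{2}\right) 25 = 11 \left(- \frac{17}{6}\right) 25 = \left(- \frac{187}{6}\right) 25 = - \frac{4675}{6}$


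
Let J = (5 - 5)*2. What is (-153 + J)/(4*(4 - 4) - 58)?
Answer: 153/58 ≈ 2.6379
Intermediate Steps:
J = 0 (J = 0*2 = 0)
(-153 + J)/(4*(4 - 4) - 58) = (-153 + 0)/(4*(4 - 4) - 58) = -153/(4*0 - 58) = -153/(0 - 58) = -153/(-58) = -153*(-1/58) = 153/58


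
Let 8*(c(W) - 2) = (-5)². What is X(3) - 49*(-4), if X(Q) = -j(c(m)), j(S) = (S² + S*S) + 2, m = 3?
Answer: 4527/32 ≈ 141.47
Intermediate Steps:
c(W) = 41/8 (c(W) = 2 + (⅛)*(-5)² = 2 + (⅛)*25 = 2 + 25/8 = 41/8)
j(S) = 2 + 2*S² (j(S) = (S² + S²) + 2 = 2*S² + 2 = 2 + 2*S²)
X(Q) = -1745/32 (X(Q) = -(2 + 2*(41/8)²) = -(2 + 2*(1681/64)) = -(2 + 1681/32) = -1*1745/32 = -1745/32)
X(3) - 49*(-4) = -1745/32 - 49*(-4) = -1745/32 + 196 = 4527/32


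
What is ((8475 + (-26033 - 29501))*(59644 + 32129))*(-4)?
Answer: 17274982428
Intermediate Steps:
((8475 + (-26033 - 29501))*(59644 + 32129))*(-4) = ((8475 - 55534)*91773)*(-4) = -47059*91773*(-4) = -4318745607*(-4) = 17274982428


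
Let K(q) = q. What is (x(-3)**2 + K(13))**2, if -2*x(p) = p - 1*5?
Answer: 841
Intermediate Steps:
x(p) = 5/2 - p/2 (x(p) = -(p - 1*5)/2 = -(p - 5)/2 = -(-5 + p)/2 = 5/2 - p/2)
(x(-3)**2 + K(13))**2 = ((5/2 - 1/2*(-3))**2 + 13)**2 = ((5/2 + 3/2)**2 + 13)**2 = (4**2 + 13)**2 = (16 + 13)**2 = 29**2 = 841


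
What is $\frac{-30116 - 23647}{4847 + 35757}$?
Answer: $- \frac{53763}{40604} \approx -1.3241$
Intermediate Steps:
$\frac{-30116 - 23647}{4847 + 35757} = \frac{-30116 - 23647}{40604} = \left(-53763\right) \frac{1}{40604} = - \frac{53763}{40604}$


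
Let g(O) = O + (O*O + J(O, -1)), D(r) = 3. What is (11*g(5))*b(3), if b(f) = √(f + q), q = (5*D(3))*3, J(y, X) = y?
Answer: 1540*√3 ≈ 2667.4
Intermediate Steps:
g(O) = O² + 2*O (g(O) = O + (O*O + O) = O + (O² + O) = O + (O + O²) = O² + 2*O)
q = 45 (q = (5*3)*3 = 15*3 = 45)
b(f) = √(45 + f) (b(f) = √(f + 45) = √(45 + f))
(11*g(5))*b(3) = (11*(5*(2 + 5)))*√(45 + 3) = (11*(5*7))*√48 = (11*35)*(4*√3) = 385*(4*√3) = 1540*√3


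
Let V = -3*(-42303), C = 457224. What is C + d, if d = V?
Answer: 584133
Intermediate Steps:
V = 126909
d = 126909
C + d = 457224 + 126909 = 584133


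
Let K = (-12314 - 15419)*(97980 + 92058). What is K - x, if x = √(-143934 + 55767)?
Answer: -5270323854 - I*√88167 ≈ -5.2703e+9 - 296.93*I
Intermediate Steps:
x = I*√88167 (x = √(-88167) = I*√88167 ≈ 296.93*I)
K = -5270323854 (K = -27733*190038 = -5270323854)
K - x = -5270323854 - I*√88167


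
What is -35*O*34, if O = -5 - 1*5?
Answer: 11900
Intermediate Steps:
O = -10 (O = -5 - 5 = -10)
-35*O*34 = -35*(-10)*34 = 350*34 = 11900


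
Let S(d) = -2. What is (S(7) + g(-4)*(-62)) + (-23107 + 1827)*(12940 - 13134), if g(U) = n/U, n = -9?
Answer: 8256357/2 ≈ 4.1282e+6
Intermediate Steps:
g(U) = -9/U
(S(7) + g(-4)*(-62)) + (-23107 + 1827)*(12940 - 13134) = (-2 - 9/(-4)*(-62)) + (-23107 + 1827)*(12940 - 13134) = (-2 - 9*(-¼)*(-62)) - 21280*(-194) = (-2 + (9/4)*(-62)) + 4128320 = (-2 - 279/2) + 4128320 = -283/2 + 4128320 = 8256357/2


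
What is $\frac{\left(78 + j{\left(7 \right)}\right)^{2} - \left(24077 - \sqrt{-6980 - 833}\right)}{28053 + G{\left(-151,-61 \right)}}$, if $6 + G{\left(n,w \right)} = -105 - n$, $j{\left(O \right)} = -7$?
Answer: $- \frac{19036}{28093} + \frac{i \sqrt{7813}}{28093} \approx -0.67761 + 0.0031464 i$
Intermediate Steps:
$G{\left(n,w \right)} = -111 - n$ ($G{\left(n,w \right)} = -6 - \left(105 + n\right) = -111 - n$)
$\frac{\left(78 + j{\left(7 \right)}\right)^{2} - \left(24077 - \sqrt{-6980 - 833}\right)}{28053 + G{\left(-151,-61 \right)}} = \frac{\left(78 - 7\right)^{2} - \left(24077 - \sqrt{-6980 - 833}\right)}{28053 - -40} = \frac{71^{2} - \left(24077 - \sqrt{-7813}\right)}{28053 + \left(-111 + 151\right)} = \frac{5041 - \left(24077 - i \sqrt{7813}\right)}{28053 + 40} = \frac{-19036 + i \sqrt{7813}}{28093} = \left(-19036 + i \sqrt{7813}\right) \frac{1}{28093} = - \frac{19036}{28093} + \frac{i \sqrt{7813}}{28093}$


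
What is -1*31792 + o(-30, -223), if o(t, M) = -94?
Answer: -31886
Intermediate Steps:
-1*31792 + o(-30, -223) = -1*31792 - 94 = -31792 - 94 = -31886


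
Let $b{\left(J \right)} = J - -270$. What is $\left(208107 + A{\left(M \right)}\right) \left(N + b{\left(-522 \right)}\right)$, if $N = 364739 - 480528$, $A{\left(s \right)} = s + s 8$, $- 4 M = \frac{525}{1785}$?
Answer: $- \frac{1642122996471}{68} \approx -2.4149 \cdot 10^{10}$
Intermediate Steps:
$M = - \frac{5}{68}$ ($M = - \frac{525 \cdot \frac{1}{1785}}{4} = \left(- \frac{1}{4}\right) \frac{5}{17} = - \frac{5}{68} \approx -0.073529$)
$b{\left(J \right)} = 270 + J$ ($b{\left(J \right)} = J + 270 = 270 + J$)
$A{\left(s \right)} = 9 s$ ($A{\left(s \right)} = s + 8 s = 9 s$)
$N = -115789$
$\left(208107 + A{\left(M \right)}\right) \left(N + b{\left(-522 \right)}\right) = \left(208107 + 9 \left(- \frac{5}{68}\right)\right) \left(-115789 + \left(270 - 522\right)\right) = \left(208107 - \frac{45}{68}\right) \left(-115789 - 252\right) = \frac{14151231}{68} \left(-116041\right) = - \frac{1642122996471}{68}$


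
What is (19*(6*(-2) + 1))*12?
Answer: -2508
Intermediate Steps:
(19*(6*(-2) + 1))*12 = (19*(-12 + 1))*12 = (19*(-11))*12 = -209*12 = -2508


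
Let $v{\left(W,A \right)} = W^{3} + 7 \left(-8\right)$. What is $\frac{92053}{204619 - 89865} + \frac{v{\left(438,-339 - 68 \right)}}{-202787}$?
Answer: $- \frac{9623837894753}{23270619398} \approx -413.56$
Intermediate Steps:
$v{\left(W,A \right)} = -56 + W^{3}$ ($v{\left(W,A \right)} = W^{3} - 56 = -56 + W^{3}$)
$\frac{92053}{204619 - 89865} + \frac{v{\left(438,-339 - 68 \right)}}{-202787} = \frac{92053}{204619 - 89865} + \frac{-56 + 438^{3}}{-202787} = \frac{92053}{204619 - 89865} + \left(-56 + 84027672\right) \left(- \frac{1}{202787}\right) = \frac{92053}{114754} + 84027616 \left(- \frac{1}{202787}\right) = 92053 \cdot \frac{1}{114754} - \frac{84027616}{202787} = \frac{92053}{114754} - \frac{84027616}{202787} = - \frac{9623837894753}{23270619398}$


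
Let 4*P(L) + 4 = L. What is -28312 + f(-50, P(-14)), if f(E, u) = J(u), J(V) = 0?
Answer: -28312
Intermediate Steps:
P(L) = -1 + L/4
f(E, u) = 0
-28312 + f(-50, P(-14)) = -28312 + 0 = -28312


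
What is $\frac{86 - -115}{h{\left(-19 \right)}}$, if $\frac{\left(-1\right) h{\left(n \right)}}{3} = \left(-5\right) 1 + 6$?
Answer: $-67$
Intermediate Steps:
$h{\left(n \right)} = -3$ ($h{\left(n \right)} = - 3 \left(\left(-5\right) 1 + 6\right) = - 3 \left(-5 + 6\right) = \left(-3\right) 1 = -3$)
$\frac{86 - -115}{h{\left(-19 \right)}} = \frac{86 - -115}{-3} = \left(86 + 115\right) \left(- \frac{1}{3}\right) = 201 \left(- \frac{1}{3}\right) = -67$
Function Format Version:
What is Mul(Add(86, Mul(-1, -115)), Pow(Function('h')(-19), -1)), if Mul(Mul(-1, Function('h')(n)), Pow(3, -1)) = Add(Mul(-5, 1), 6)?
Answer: -67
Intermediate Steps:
Function('h')(n) = -3 (Function('h')(n) = Mul(-3, Add(Mul(-5, 1), 6)) = Mul(-3, Add(-5, 6)) = Mul(-3, 1) = -3)
Mul(Add(86, Mul(-1, -115)), Pow(Function('h')(-19), -1)) = Mul(Add(86, Mul(-1, -115)), Pow(-3, -1)) = Mul(Add(86, 115), Rational(-1, 3)) = Mul(201, Rational(-1, 3)) = -67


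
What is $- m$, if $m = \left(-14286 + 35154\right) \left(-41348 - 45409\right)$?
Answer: $1810445076$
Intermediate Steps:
$m = -1810445076$ ($m = 20868 \left(-86757\right) = -1810445076$)
$- m = \left(-1\right) \left(-1810445076\right) = 1810445076$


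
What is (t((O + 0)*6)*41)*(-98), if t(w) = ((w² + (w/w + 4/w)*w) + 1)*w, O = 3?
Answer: -25096428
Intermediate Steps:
t(w) = w*(1 + w² + w*(1 + 4/w)) (t(w) = ((w² + (1 + 4/w)*w) + 1)*w = ((w² + w*(1 + 4/w)) + 1)*w = (1 + w² + w*(1 + 4/w))*w = w*(1 + w² + w*(1 + 4/w)))
(t((O + 0)*6)*41)*(-98) = ((((3 + 0)*6)*(5 + (3 + 0)*6 + ((3 + 0)*6)²))*41)*(-98) = (((3*6)*(5 + 3*6 + (3*6)²))*41)*(-98) = ((18*(5 + 18 + 18²))*41)*(-98) = ((18*(5 + 18 + 324))*41)*(-98) = ((18*347)*41)*(-98) = (6246*41)*(-98) = 256086*(-98) = -25096428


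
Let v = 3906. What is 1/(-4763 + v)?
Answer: -1/857 ≈ -0.0011669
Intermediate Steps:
1/(-4763 + v) = 1/(-4763 + 3906) = 1/(-857) = -1/857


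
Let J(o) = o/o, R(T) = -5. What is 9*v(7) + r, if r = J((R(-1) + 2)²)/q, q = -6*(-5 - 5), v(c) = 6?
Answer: 3241/60 ≈ 54.017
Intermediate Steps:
J(o) = 1
q = 60 (q = -6*(-10) = 60)
r = 1/60 ≈ 0.016667
9*v(7) + r = 9*6 + 1/60 = 54 + 1/60 = 3241/60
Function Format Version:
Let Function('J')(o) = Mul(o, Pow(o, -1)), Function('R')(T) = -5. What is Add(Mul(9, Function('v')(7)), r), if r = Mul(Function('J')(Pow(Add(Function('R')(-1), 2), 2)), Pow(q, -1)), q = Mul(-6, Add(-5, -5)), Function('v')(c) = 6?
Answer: Rational(3241, 60) ≈ 54.017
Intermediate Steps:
Function('J')(o) = 1
q = 60 (q = Mul(-6, -10) = 60)
r = Rational(1, 60) (r = Mul(1, Pow(60, -1)) = Mul(1, Rational(1, 60)) = Rational(1, 60) ≈ 0.016667)
Add(Mul(9, Function('v')(7)), r) = Add(Mul(9, 6), Rational(1, 60)) = Add(54, Rational(1, 60)) = Rational(3241, 60)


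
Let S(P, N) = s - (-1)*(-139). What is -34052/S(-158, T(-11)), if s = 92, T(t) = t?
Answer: 34052/47 ≈ 724.51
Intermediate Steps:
S(P, N) = -47 (S(P, N) = 92 - (-1)*(-139) = 92 - 1*139 = 92 - 139 = -47)
-34052/S(-158, T(-11)) = -34052/(-47) = -34052*(-1/47) = 34052/47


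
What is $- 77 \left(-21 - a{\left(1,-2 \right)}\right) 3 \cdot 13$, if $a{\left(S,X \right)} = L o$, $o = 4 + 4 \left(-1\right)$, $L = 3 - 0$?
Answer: $63063$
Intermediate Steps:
$L = 3$ ($L = 3 + 0 = 3$)
$o = 0$ ($o = 4 - 4 = 0$)
$a{\left(S,X \right)} = 0$ ($a{\left(S,X \right)} = 3 \cdot 0 = 0$)
$- 77 \left(-21 - a{\left(1,-2 \right)}\right) 3 \cdot 13 = - 77 \left(-21 - 0\right) 3 \cdot 13 = - 77 \left(-21 + 0\right) 39 = \left(-77\right) \left(-21\right) 39 = 1617 \cdot 39 = 63063$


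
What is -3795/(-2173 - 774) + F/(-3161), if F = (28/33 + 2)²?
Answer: 13037598863/10144543563 ≈ 1.2852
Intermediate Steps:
F = 8836/1089 (F = (28*(1/33) + 2)² = (28/33 + 2)² = (94/33)² = 8836/1089 ≈ 8.1139)
-3795/(-2173 - 774) + F/(-3161) = -3795/(-2173 - 774) + (8836/1089)/(-3161) = -3795/(-2947) + (8836/1089)*(-1/3161) = -3795*(-1/2947) - 8836/3442329 = 3795/2947 - 8836/3442329 = 13037598863/10144543563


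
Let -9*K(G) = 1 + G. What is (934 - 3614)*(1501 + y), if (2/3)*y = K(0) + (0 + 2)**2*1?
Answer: -12114940/3 ≈ -4.0383e+6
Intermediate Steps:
K(G) = -1/9 - G/9 (K(G) = -(1 + G)/9 = -1/9 - G/9)
y = 35/6 (y = 3*((-1/9 - 1/9*0) + (0 + 2)**2*1)/2 = 3*((-1/9 + 0) + 2**2*1)/2 = 3*(-1/9 + 4*1)/2 = 3*(-1/9 + 4)/2 = (3/2)*(35/9) = 35/6 ≈ 5.8333)
(934 - 3614)*(1501 + y) = (934 - 3614)*(1501 + 35/6) = -2680*9041/6 = -12114940/3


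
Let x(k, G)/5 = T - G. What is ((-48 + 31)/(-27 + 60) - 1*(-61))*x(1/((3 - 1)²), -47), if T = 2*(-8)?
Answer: 309380/33 ≈ 9375.2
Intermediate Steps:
T = -16
x(k, G) = -80 - 5*G (x(k, G) = 5*(-16 - G) = -80 - 5*G)
((-48 + 31)/(-27 + 60) - 1*(-61))*x(1/((3 - 1)²), -47) = ((-48 + 31)/(-27 + 60) - 1*(-61))*(-80 - 5*(-47)) = (-17/33 + 61)*(-80 + 235) = (-17*1/33 + 61)*155 = (-17/33 + 61)*155 = (1996/33)*155 = 309380/33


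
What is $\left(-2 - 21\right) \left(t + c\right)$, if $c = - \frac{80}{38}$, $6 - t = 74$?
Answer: $\frac{30636}{19} \approx 1612.4$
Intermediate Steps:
$t = -68$ ($t = 6 - 74 = -68$)
$c = - \frac{40}{19}$ ($c = \left(-80\right) \frac{1}{38} = - \frac{40}{19} \approx -2.1053$)
$\left(-2 - 21\right) \left(t + c\right) = \left(-2 - 21\right) \left(-68 - \frac{40}{19}\right) = \left(-2 - 21\right) \left(- \frac{1332}{19}\right) = \left(-23\right) \left(- \frac{1332}{19}\right) = \frac{30636}{19}$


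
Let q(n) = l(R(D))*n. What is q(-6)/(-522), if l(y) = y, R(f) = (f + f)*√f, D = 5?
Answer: 10*√5/87 ≈ 0.25702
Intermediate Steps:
R(f) = 2*f^(3/2) (R(f) = (2*f)*√f = 2*f^(3/2))
q(n) = 10*n*√5 (q(n) = (2*5^(3/2))*n = (2*(5*√5))*n = (10*√5)*n = 10*n*√5)
q(-6)/(-522) = (10*(-6)*√5)/(-522) = -60*√5*(-1/522) = 10*√5/87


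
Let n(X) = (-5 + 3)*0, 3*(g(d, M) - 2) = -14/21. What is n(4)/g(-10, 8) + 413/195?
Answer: 413/195 ≈ 2.1180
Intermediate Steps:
g(d, M) = 16/9 (g(d, M) = 2 + (-14/21)/3 = 2 + (-14*1/21)/3 = 2 + (1/3)*(-2/3) = 2 - 2/9 = 16/9)
n(X) = 0 (n(X) = -2*0 = 0)
n(4)/g(-10, 8) + 413/195 = 0/(16/9) + 413/195 = 0*(9/16) + 413*(1/195) = 0 + 413/195 = 413/195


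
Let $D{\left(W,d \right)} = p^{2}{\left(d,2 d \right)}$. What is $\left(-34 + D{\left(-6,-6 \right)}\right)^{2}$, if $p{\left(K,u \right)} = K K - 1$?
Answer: $1418481$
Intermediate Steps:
$p{\left(K,u \right)} = -1 + K^{2}$ ($p{\left(K,u \right)} = K^{2} - 1 = -1 + K^{2}$)
$D{\left(W,d \right)} = \left(-1 + d^{2}\right)^{2}$
$\left(-34 + D{\left(-6,-6 \right)}\right)^{2} = \left(-34 + \left(-1 + \left(-6\right)^{2}\right)^{2}\right)^{2} = \left(-34 + \left(-1 + 36\right)^{2}\right)^{2} = \left(-34 + 35^{2}\right)^{2} = \left(-34 + 1225\right)^{2} = 1191^{2} = 1418481$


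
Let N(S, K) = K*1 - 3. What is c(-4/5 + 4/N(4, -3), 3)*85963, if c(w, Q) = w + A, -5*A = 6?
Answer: -687704/3 ≈ -2.2923e+5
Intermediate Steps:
A = -6/5 (A = -⅕*6 = -6/5 ≈ -1.2000)
N(S, K) = -3 + K (N(S, K) = K - 3 = -3 + K)
c(w, Q) = -6/5 + w (c(w, Q) = w - 6/5 = -6/5 + w)
c(-4/5 + 4/N(4, -3), 3)*85963 = (-6/5 + (-4/5 + 4/(-3 - 3)))*85963 = (-6/5 + (-4*⅕ + 4/(-6)))*85963 = (-6/5 + (-⅘ + 4*(-⅙)))*85963 = (-6/5 + (-⅘ - ⅔))*85963 = (-6/5 - 22/15)*85963 = -8/3*85963 = -687704/3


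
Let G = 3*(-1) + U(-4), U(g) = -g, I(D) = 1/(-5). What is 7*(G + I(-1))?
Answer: 28/5 ≈ 5.6000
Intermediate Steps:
I(D) = -⅕
G = 1 (G = 3*(-1) - 1*(-4) = -3 + 4 = 1)
7*(G + I(-1)) = 7*(1 - ⅕) = 7*(⅘) = 28/5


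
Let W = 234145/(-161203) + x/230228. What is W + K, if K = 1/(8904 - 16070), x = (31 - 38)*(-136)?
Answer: -96308261214937/66488735434786 ≈ -1.4485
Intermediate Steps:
x = 952 (x = -7*(-136) = 952)
K = -1/7166 (K = 1/(-7166) = -1/7166 ≈ -0.00013955)
W = -13438317451/9278361071 (W = 234145/(-161203) + 952/230228 = 234145*(-1/161203) + 952*(1/230228) = -234145/161203 + 238/57557 = -13438317451/9278361071 ≈ -1.4484)
W + K = -13438317451/9278361071 - 1/7166 = -96308261214937/66488735434786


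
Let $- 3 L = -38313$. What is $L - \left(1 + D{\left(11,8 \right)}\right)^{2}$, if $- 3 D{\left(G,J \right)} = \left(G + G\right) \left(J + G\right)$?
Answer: $- \frac{57286}{9} \approx -6365.1$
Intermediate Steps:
$L = 12771$ ($L = \left(- \frac{1}{3}\right) \left(-38313\right) = 12771$)
$D{\left(G,J \right)} = - \frac{2 G \left(G + J\right)}{3}$ ($D{\left(G,J \right)} = - \frac{\left(G + G\right) \left(J + G\right)}{3} = - \frac{2 G \left(G + J\right)}{3}$)
$L - \left(1 + D{\left(11,8 \right)}\right)^{2} = 12771 - \left(1 - \frac{22 \left(11 + 8\right)}{3}\right)^{2} = 12771 - \left(1 - \frac{22}{3} \cdot 19\right)^{2} = 12771 - \left(1 - \frac{418}{3}\right)^{2} = 12771 - \left(- \frac{415}{3}\right)^{2} = 12771 - \frac{172225}{9} = - \frac{57286}{9}$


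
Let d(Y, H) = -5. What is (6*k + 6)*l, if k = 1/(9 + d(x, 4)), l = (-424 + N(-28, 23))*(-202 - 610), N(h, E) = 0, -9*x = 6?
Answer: 2582160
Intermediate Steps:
x = -2/3 (x = -1/9*6 = -2/3 ≈ -0.66667)
l = 344288 (l = (-424 + 0)*(-202 - 610) = -424*(-812) = 344288)
k = 1/4 (k = 1/(9 - 5) = 1/4 ≈ 0.25000)
(6*k + 6)*l = (6*(1/4) + 6)*344288 = (3/2 + 6)*344288 = (15/2)*344288 = 2582160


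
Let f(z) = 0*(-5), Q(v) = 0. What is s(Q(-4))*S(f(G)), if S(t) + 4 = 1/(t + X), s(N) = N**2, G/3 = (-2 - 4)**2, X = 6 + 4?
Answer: 0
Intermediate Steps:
X = 10
G = 108 (G = 3*(-2 - 4)**2 = 3*(-6)**2 = 3*36 = 108)
f(z) = 0
S(t) = -4 + 1/(10 + t) (S(t) = -4 + 1/(t + 10) = -4 + 1/(10 + t))
s(Q(-4))*S(f(G)) = 0**2*((-39 - 4*0)/(10 + 0)) = 0*((-39 + 0)/10) = 0*((1/10)*(-39)) = 0*(-39/10) = 0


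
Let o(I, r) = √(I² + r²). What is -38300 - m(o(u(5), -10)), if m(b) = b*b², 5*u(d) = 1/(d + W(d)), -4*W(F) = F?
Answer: -38300 - 1125032*√140629/421875 ≈ -39300.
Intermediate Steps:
W(F) = -F/4
u(d) = 4/(15*d) (u(d) = 1/(5*(d - d/4)) = 1/(5*((3*d/4))) = (4/(3*d))/5 = 4/(15*d))
m(b) = b³
-38300 - m(o(u(5), -10)) = -38300 - (√(((4/15)/5)² + (-10)²))³ = -38300 - (√(((4/15)*(⅕))² + 100))³ = -38300 - (√((4/75)² + 100))³ = -38300 - (√(16/5625 + 100))³ = -38300 - (√(562516/5625))³ = -38300 - (2*√140629/75)³ = -38300 - 1125032*√140629/421875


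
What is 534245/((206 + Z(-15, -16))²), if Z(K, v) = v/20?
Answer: 13356125/1052676 ≈ 12.688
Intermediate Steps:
Z(K, v) = v/20 (Z(K, v) = v*(1/20) = v/20)
534245/((206 + Z(-15, -16))²) = 534245/((206 + (1/20)*(-16))²) = 534245/((206 - ⅘)²) = 534245/((1026/5)²) = 534245/(1052676/25) = 534245*(25/1052676) = 13356125/1052676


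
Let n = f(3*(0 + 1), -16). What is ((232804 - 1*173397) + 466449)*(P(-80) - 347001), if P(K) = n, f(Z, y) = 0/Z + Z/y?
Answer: -182472656454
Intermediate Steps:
f(Z, y) = Z/y (f(Z, y) = 0 + Z/y = Z/y)
n = -3/16 (n = (3*(0 + 1))/(-16) = (3*1)*(-1/16) = 3*(-1/16) = -3/16 ≈ -0.18750)
P(K) = -3/16
((232804 - 1*173397) + 466449)*(P(-80) - 347001) = ((232804 - 1*173397) + 466449)*(-3/16 - 347001) = ((232804 - 173397) + 466449)*(-5552019/16) = (59407 + 466449)*(-5552019/16) = 525856*(-5552019/16) = -182472656454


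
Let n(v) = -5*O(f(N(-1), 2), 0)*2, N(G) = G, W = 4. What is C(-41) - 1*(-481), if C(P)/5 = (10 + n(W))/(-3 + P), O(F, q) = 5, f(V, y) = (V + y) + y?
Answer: 5341/11 ≈ 485.55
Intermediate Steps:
f(V, y) = V + 2*y
n(v) = -50 (n(v) = -5*5*2 = -25*2 = -50)
C(P) = -200/(-3 + P) (C(P) = 5*((10 - 50)/(-3 + P)) = 5*(-40/(-3 + P)) = -200/(-3 + P))
C(-41) - 1*(-481) = -200/(-3 - 41) - 1*(-481) = -200/(-44) + 481 = -200*(-1/44) + 481 = 50/11 + 481 = 5341/11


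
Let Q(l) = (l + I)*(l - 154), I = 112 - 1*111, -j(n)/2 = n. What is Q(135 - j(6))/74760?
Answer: -37/2670 ≈ -0.013858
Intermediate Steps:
j(n) = -2*n
I = 1 (I = 112 - 111 = 1)
Q(l) = (1 + l)*(-154 + l) (Q(l) = (l + 1)*(l - 154) = (1 + l)*(-154 + l))
Q(135 - j(6))/74760 = (-154 + (135 - (-2)*6)**2 - 153*(135 - (-2)*6))/74760 = (-154 + (135 - 1*(-12))**2 - 153*(135 - 1*(-12)))*(1/74760) = (-154 + (135 + 12)**2 - 153*(135 + 12))*(1/74760) = (-154 + 147**2 - 153*147)*(1/74760) = (-154 + 21609 - 22491)*(1/74760) = -1036*1/74760 = -37/2670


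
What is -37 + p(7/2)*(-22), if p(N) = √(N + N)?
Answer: -37 - 22*√7 ≈ -95.207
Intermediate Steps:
p(N) = √2*√N (p(N) = √(2*N) = √2*√N)
-37 + p(7/2)*(-22) = -37 + (√2*√(7/2))*(-22) = -37 + (√2*(√14/2))*(-22) = -37 + √7*(-22) = -37 - 22*√7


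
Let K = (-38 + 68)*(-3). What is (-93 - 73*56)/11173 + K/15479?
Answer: -65723269/172946867 ≈ -0.38002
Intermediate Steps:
K = -90 (K = 30*(-3) = -90)
(-93 - 73*56)/11173 + K/15479 = (-93 - 73*56)/11173 - 90/15479 = (-93 - 4088)*(1/11173) - 90*1/15479 = -4181*1/11173 - 90/15479 = -4181/11173 - 90/15479 = -65723269/172946867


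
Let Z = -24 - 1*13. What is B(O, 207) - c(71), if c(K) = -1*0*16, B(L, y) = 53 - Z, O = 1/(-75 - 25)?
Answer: 90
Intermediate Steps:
Z = -37 (Z = -24 - 13 = -37)
O = -1/100 (O = 1/(-100) = -1/100 ≈ -0.010000)
B(L, y) = 90 (B(L, y) = 53 - 1*(-37) = 53 + 37 = 90)
c(K) = 0 (c(K) = 0*16 = 0)
B(O, 207) - c(71) = 90 - 1*0 = 90 + 0 = 90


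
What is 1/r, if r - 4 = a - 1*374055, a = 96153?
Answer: -1/277898 ≈ -3.5984e-6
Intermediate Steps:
r = -277898 (r = 4 + (96153 - 1*374055) = 4 + (96153 - 374055) = 4 - 277902 = -277898)
1/r = 1/(-277898) = -1/277898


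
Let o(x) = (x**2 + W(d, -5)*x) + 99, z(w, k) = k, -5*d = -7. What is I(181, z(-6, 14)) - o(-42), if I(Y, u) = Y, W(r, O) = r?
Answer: -8116/5 ≈ -1623.2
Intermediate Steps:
d = 7/5 (d = -1/5*(-7) = 7/5 ≈ 1.4000)
o(x) = 99 + x**2 + 7*x/5 (o(x) = (x**2 + 7*x/5) + 99 = 99 + x**2 + 7*x/5)
I(181, z(-6, 14)) - o(-42) = 181 - (99 + (-42)**2 + (7/5)*(-42)) = 181 - (99 + 1764 - 294/5) = 181 - 1*9021/5 = 181 - 9021/5 = -8116/5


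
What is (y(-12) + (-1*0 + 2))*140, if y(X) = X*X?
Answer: 20440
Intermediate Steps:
y(X) = X²
(y(-12) + (-1*0 + 2))*140 = ((-12)² + (-1*0 + 2))*140 = (144 + (0 + 2))*140 = (144 + 2)*140 = 146*140 = 20440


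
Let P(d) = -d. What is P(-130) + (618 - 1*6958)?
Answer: -6210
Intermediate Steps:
P(-130) + (618 - 1*6958) = -1*(-130) + (618 - 1*6958) = 130 + (618 - 6958) = 130 - 6340 = -6210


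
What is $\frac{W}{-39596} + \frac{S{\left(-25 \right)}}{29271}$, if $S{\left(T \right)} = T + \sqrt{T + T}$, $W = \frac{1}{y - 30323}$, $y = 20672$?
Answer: $- \frac{3184498543}{3728549697972} + \frac{5 i \sqrt{2}}{29271} \approx -0.00085409 + 0.00024157 i$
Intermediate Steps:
$W = - \frac{1}{9651}$ ($W = \frac{1}{20672 - 30323} = \frac{1}{-9651} = - \frac{1}{9651} \approx -0.00010362$)
$S{\left(T \right)} = T + \sqrt{2} \sqrt{T}$ ($S{\left(T \right)} = T + \sqrt{2 T} = T + \sqrt{2} \sqrt{T}$)
$\frac{W}{-39596} + \frac{S{\left(-25 \right)}}{29271} = - \frac{1}{9651 \left(-39596\right)} + \frac{-25 + \sqrt{2} \sqrt{-25}}{29271} = \left(- \frac{1}{9651}\right) \left(- \frac{1}{39596}\right) + \left(-25 + \sqrt{2} \cdot 5 i\right) \frac{1}{29271} = \frac{1}{382140996} + \left(-25 + 5 i \sqrt{2}\right) \frac{1}{29271} = \frac{1}{382140996} - \left(\frac{25}{29271} - \frac{5 i \sqrt{2}}{29271}\right) = - \frac{3184498543}{3728549697972} + \frac{5 i \sqrt{2}}{29271}$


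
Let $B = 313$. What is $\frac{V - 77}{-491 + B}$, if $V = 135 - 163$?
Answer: $\frac{105}{178} \approx 0.58989$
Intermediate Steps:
$V = -28$ ($V = 135 - 163 = -28$)
$\frac{V - 77}{-491 + B} = \frac{-28 - 77}{-491 + 313} = - \frac{105}{-178} = \left(-105\right) \left(- \frac{1}{178}\right) = \frac{105}{178}$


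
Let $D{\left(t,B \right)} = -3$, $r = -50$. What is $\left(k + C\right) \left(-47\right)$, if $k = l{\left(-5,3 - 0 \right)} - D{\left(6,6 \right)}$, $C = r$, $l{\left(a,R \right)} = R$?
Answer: $2068$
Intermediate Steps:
$C = -50$
$k = 6$ ($k = \left(3 - 0\right) - -3 = \left(3 + 0\right) + 3 = 3 + 3 = 6$)
$\left(k + C\right) \left(-47\right) = \left(6 - 50\right) \left(-47\right) = \left(-44\right) \left(-47\right) = 2068$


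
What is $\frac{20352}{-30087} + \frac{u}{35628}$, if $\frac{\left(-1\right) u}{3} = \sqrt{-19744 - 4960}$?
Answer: $- \frac{6784}{10029} - \frac{2 i \sqrt{386}}{2969} \approx -0.67644 - 0.013235 i$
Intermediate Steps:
$u = - 24 i \sqrt{386}$ ($u = - 3 \sqrt{-19744 - 4960} = - 3 \sqrt{-24704} = - 3 \cdot 8 i \sqrt{386} = - 24 i \sqrt{386} \approx - 471.53 i$)
$\frac{20352}{-30087} + \frac{u}{35628} = \frac{20352}{-30087} + \frac{\left(-24\right) i \sqrt{386}}{35628} = 20352 \left(- \frac{1}{30087}\right) + - 24 i \sqrt{386} \cdot \frac{1}{35628} = - \frac{6784}{10029} - \frac{2 i \sqrt{386}}{2969}$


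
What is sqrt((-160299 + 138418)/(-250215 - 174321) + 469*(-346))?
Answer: I*sqrt(413346797898)/1596 ≈ 402.83*I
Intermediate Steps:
sqrt((-160299 + 138418)/(-250215 - 174321) + 469*(-346)) = sqrt(-21881/(-424536) - 162274) = sqrt(-21881*(-1/424536) - 162274) = sqrt(21881/424536 - 162274) = sqrt(-68891132983/424536) = I*sqrt(413346797898)/1596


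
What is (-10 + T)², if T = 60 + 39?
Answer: 7921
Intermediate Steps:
T = 99
(-10 + T)² = (-10 + 99)² = 89² = 7921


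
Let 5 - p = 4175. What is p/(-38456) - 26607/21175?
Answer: -6070773/5287700 ≈ -1.1481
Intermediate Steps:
p = -4170 (p = 5 - 1*4175 = 5 - 4175 = -4170)
p/(-38456) - 26607/21175 = -4170/(-38456) - 26607/21175 = -4170*(-1/38456) - 26607*1/21175 = 2085/19228 - 3801/3025 = -6070773/5287700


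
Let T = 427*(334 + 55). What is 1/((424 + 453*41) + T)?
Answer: 1/185100 ≈ 5.4025e-6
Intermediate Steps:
T = 166103 (T = 427*389 = 166103)
1/((424 + 453*41) + T) = 1/((424 + 453*41) + 166103) = 1/((424 + 18573) + 166103) = 1/(18997 + 166103) = 1/185100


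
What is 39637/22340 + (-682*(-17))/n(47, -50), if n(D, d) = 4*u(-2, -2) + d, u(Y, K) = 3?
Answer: -128751877/424460 ≈ -303.33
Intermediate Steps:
n(D, d) = 12 + d (n(D, d) = 4*3 + d = 12 + d)
39637/22340 + (-682*(-17))/n(47, -50) = 39637/22340 + (-682*(-17))/(12 - 50) = 39637*(1/22340) + 11594/(-38) = 39637/22340 + 11594*(-1/38) = 39637/22340 - 5797/19 = -128751877/424460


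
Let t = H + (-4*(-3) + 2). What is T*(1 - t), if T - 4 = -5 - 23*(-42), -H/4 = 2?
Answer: -4825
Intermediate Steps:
H = -8 (H = -4*2 = -8)
T = 965 (T = 4 + (-5 - 23*(-42)) = 4 + (-5 + 966) = 4 + 961 = 965)
t = 6 (t = -8 + (-4*(-3) + 2) = -8 + (12 + 2) = -8 + 14 = 6)
T*(1 - t) = 965*(1 - 1*6) = 965*(1 - 6) = 965*(-5) = -4825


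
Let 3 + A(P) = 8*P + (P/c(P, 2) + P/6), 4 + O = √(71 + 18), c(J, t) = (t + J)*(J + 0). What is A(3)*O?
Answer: -434/5 + 217*√89/10 ≈ 117.92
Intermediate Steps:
c(J, t) = J*(J + t) (c(J, t) = (J + t)*J = J*(J + t))
O = -4 + √89 (O = -4 + √(71 + 18) = -4 + √89 ≈ 5.4340)
A(P) = -3 + 1/(2 + P) + 49*P/6 (A(P) = -3 + (8*P + (P/((P*(P + 2))) + P/6)) = -3 + (8*P + (P/((P*(2 + P))) + P*(⅙))) = -3 + (8*P + (P*(1/(P*(2 + P))) + P/6)) = -3 + (8*P + (1/(2 + P) + P/6)) = -3 + (1/(2 + P) + 49*P/6) = -3 + 1/(2 + P) + 49*P/6)
A(3)*O = ((6 + (-18 + 49*3)*(2 + 3))/(6*(2 + 3)))*(-4 + √89) = ((⅙)*(6 + (-18 + 147)*5)/5)*(-4 + √89) = ((⅙)*(⅕)*(6 + 129*5))*(-4 + √89) = ((⅙)*(⅕)*(6 + 645))*(-4 + √89) = ((⅙)*(⅕)*651)*(-4 + √89) = 217*(-4 + √89)/10 = -434/5 + 217*√89/10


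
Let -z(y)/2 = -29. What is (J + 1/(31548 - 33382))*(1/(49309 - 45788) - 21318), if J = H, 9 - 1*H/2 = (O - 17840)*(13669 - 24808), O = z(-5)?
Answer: 54534155765165358281/6457514 ≈ 8.4451e+12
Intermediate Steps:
z(y) = 58 (z(y) = -2*(-29) = 58)
O = 58
H = -396147378 (H = 18 - 2*(58 - 17840)*(13669 - 24808) = 18 - (-35564)*(-11139) = 18 - 2*198073698 = 18 - 396147396 = -396147378)
J = -396147378
(J + 1/(31548 - 33382))*(1/(49309 - 45788) - 21318) = (-396147378 + 1/(31548 - 33382))*(1/(49309 - 45788) - 21318) = (-396147378 + 1/(-1834))*(1/3521 - 21318) = (-396147378 - 1/1834)*(1/3521 - 21318) = -726534291253/1834*(-75060677/3521) = 54534155765165358281/6457514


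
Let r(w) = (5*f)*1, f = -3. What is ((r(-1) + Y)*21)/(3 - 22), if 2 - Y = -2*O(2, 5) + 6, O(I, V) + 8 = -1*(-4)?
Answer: 567/19 ≈ 29.842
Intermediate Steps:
O(I, V) = -4 (O(I, V) = -8 - 1*(-4) = -8 + 4 = -4)
Y = -12 (Y = 2 - (-2*(-4) + 6) = 2 - (8 + 6) = 2 - 1*14 = 2 - 14 = -12)
r(w) = -15 (r(w) = (5*(-3))*1 = -15*1 = -15)
((r(-1) + Y)*21)/(3 - 22) = ((-15 - 12)*21)/(3 - 22) = -27*21/(-19) = -567*(-1/19) = 567/19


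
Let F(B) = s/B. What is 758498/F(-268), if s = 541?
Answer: -203277464/541 ≈ -3.7574e+5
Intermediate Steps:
F(B) = 541/B
758498/F(-268) = 758498/((541/(-268))) = 758498/((541*(-1/268))) = 758498/(-541/268) = 758498*(-268/541) = -203277464/541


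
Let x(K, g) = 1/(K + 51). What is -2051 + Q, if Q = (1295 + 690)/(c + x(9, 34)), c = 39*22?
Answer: -105468431/51481 ≈ -2048.7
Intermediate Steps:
x(K, g) = 1/(51 + K)
c = 858
Q = 119100/51481 (Q = (1295 + 690)/(858 + 1/(51 + 9)) = 1985/(858 + 1/60) = 1985/(51481/60) = 1985*(60/51481) = 119100/51481 ≈ 2.3135)
-2051 + Q = -2051 + 119100/51481 = -105468431/51481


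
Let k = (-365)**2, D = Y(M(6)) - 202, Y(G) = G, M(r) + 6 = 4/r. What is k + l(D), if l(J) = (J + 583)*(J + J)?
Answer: -202963/9 ≈ -22551.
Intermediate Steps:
M(r) = -6 + 4/r
D = -622/3 (D = (-6 + 4/6) - 202 = (-6 + 4*(1/6)) - 202 = (-6 + 2/3) - 202 = -16/3 - 202 = -622/3 ≈ -207.33)
l(J) = 2*J*(583 + J) (l(J) = (583 + J)*(2*J) = 2*J*(583 + J))
k = 133225
k + l(D) = 133225 + 2*(-622/3)*(583 - 622/3) = 133225 + 2*(-622/3)*(1127/3) = 133225 - 1401988/9 = -202963/9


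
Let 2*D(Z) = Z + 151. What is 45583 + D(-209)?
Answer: 45554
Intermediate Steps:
D(Z) = 151/2 + Z/2 (D(Z) = (Z + 151)/2 = (151 + Z)/2 = 151/2 + Z/2)
45583 + D(-209) = 45583 + (151/2 + (1/2)*(-209)) = 45583 + (151/2 - 209/2) = 45583 - 29 = 45554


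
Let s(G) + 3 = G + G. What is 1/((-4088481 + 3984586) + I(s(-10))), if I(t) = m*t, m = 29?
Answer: -1/104562 ≈ -9.5637e-6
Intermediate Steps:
s(G) = -3 + 2*G (s(G) = -3 + (G + G) = -3 + 2*G)
I(t) = 29*t
1/((-4088481 + 3984586) + I(s(-10))) = 1/((-4088481 + 3984586) + 29*(-3 + 2*(-10))) = 1/(-103895 + 29*(-3 - 20)) = 1/(-103895 + 29*(-23)) = 1/(-103895 - 667) = 1/(-104562) = -1/104562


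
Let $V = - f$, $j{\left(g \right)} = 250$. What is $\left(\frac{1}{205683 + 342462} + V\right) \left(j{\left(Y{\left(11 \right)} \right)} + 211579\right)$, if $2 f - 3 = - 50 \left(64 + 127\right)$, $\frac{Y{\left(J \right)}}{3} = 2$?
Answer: $\frac{1108530880209793}{1096290} \approx 1.0112 \cdot 10^{9}$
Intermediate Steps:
$Y{\left(J \right)} = 6$ ($Y{\left(J \right)} = 3 \cdot 2 = 6$)
$f = - \frac{9547}{2}$ ($f = \frac{3}{2} + \frac{\left(-50\right) \left(64 + 127\right)}{2} = \frac{3}{2} + \frac{\left(-50\right) 191}{2} = \frac{3}{2} + \frac{1}{2} \left(-9550\right) = \frac{3}{2} - 4775 = - \frac{9547}{2} \approx -4773.5$)
$V = \frac{9547}{2}$ ($V = \left(-1\right) \left(- \frac{9547}{2}\right) = \frac{9547}{2} \approx 4773.5$)
$\left(\frac{1}{205683 + 342462} + V\right) \left(j{\left(Y{\left(11 \right)} \right)} + 211579\right) = \left(\frac{1}{205683 + 342462} + \frac{9547}{2}\right) \left(250 + 211579\right) = \left(\frac{1}{548145} + \frac{9547}{2}\right) 211829 = \frac{5233140317}{1096290} \cdot 211829 = \frac{1108530880209793}{1096290}$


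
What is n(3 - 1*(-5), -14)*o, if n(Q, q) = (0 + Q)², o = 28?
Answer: 1792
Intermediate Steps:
n(Q, q) = Q²
n(3 - 1*(-5), -14)*o = (3 - 1*(-5))²*28 = (3 + 5)²*28 = 8²*28 = 64*28 = 1792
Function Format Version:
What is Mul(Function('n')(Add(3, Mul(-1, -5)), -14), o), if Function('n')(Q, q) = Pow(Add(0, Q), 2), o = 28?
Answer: 1792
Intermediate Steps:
Function('n')(Q, q) = Pow(Q, 2)
Mul(Function('n')(Add(3, Mul(-1, -5)), -14), o) = Mul(Pow(Add(3, Mul(-1, -5)), 2), 28) = Mul(Pow(Add(3, 5), 2), 28) = Mul(Pow(8, 2), 28) = Mul(64, 28) = 1792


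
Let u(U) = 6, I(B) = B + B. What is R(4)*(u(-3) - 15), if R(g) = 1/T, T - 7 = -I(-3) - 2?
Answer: -9/11 ≈ -0.81818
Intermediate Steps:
I(B) = 2*B
T = 11 (T = 7 + (-2*(-3) - 2) = 7 + (-1*(-6) - 2) = 7 + (6 - 2) = 7 + 4 = 11)
R(g) = 1/11
R(4)*(u(-3) - 15) = (6 - 15)/11 = (1/11)*(-9) = -9/11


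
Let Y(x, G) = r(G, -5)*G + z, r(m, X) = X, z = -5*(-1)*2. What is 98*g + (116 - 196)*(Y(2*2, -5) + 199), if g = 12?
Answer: -17544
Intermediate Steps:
z = 10 (z = 5*2 = 10)
Y(x, G) = 10 - 5*G (Y(x, G) = -5*G + 10 = 10 - 5*G)
98*g + (116 - 196)*(Y(2*2, -5) + 199) = 98*12 + (116 - 196)*((10 - 5*(-5)) + 199) = 1176 - 80*((10 + 25) + 199) = 1176 - 80*(35 + 199) = 1176 - 80*234 = 1176 - 18720 = -17544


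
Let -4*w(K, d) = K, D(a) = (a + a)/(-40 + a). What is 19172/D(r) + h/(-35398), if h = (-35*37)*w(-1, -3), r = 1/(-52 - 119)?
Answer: 9285295540287/141592 ≈ 6.5578e+7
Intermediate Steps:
r = -1/171 (r = 1/(-171) = -1/171 ≈ -0.0058480)
D(a) = 2*a/(-40 + a) (D(a) = (2*a)/(-40 + a) = 2*a/(-40 + a))
w(K, d) = -K/4
h = -1295/4 (h = (-35*37)*(-1/4*(-1)) = -1295*1/4 = -1295/4 ≈ -323.75)
19172/D(r) + h/(-35398) = 19172/((2*(-1/171)/(-40 - 1/171))) - 1295/4/(-35398) = 19172/((2*(-1/171)/(-6841/171))) - 1295/4*(-1/35398) = 19172/((2*(-1/171)*(-171/6841))) + 1295/141592 = 19172/(2/6841) + 1295/141592 = 19172*(6841/2) + 1295/141592 = 65577826 + 1295/141592 = 9285295540287/141592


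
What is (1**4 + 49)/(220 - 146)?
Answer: 25/37 ≈ 0.67568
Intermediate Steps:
(1**4 + 49)/(220 - 146) = (1 + 49)/74 = 50*(1/74) = 25/37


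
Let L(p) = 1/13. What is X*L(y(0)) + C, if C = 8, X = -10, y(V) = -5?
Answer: 94/13 ≈ 7.2308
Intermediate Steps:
L(p) = 1/13
X*L(y(0)) + C = -10*1/13 + 8 = -10/13 + 8 = 94/13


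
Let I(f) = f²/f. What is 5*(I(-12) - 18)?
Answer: -150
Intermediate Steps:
I(f) = f
5*(I(-12) - 18) = 5*(-12 - 18) = 5*(-30) = -150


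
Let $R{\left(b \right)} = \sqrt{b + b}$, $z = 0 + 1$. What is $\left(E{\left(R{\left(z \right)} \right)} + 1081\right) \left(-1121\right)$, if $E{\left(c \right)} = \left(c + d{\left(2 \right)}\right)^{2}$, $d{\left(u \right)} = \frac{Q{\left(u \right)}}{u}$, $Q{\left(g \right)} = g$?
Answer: $-1215164 - 2242 \sqrt{2} \approx -1.2183 \cdot 10^{6}$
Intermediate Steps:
$z = 1$
$R{\left(b \right)} = \sqrt{2} \sqrt{b}$ ($R{\left(b \right)} = \sqrt{2 b} = \sqrt{2} \sqrt{b}$)
$d{\left(u \right)} = 1$ ($d{\left(u \right)} = \frac{u}{u} = 1$)
$E{\left(c \right)} = \left(1 + c\right)^{2}$ ($E{\left(c \right)} = \left(c + 1\right)^{2} = \left(1 + c\right)^{2}$)
$\left(E{\left(R{\left(z \right)} \right)} + 1081\right) \left(-1121\right) = \left(\left(1 + \sqrt{2} \sqrt{1}\right)^{2} + 1081\right) \left(-1121\right) = \left(\left(1 + \sqrt{2} \cdot 1\right)^{2} + 1081\right) \left(-1121\right) = \left(\left(1 + \sqrt{2}\right)^{2} + 1081\right) \left(-1121\right) = \left(1081 + \left(1 + \sqrt{2}\right)^{2}\right) \left(-1121\right) = -1211801 - 1121 \left(1 + \sqrt{2}\right)^{2}$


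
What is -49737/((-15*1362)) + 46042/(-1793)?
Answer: -283819873/12210330 ≈ -23.244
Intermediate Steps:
-49737/((-15*1362)) + 46042/(-1793) = -49737/(-20430) + 46042*(-1/1793) = -49737*(-1/20430) - 46042/1793 = 16579/6810 - 46042/1793 = -283819873/12210330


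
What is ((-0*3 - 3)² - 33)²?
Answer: 576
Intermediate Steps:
((-0*3 - 3)² - 33)² = ((-1*0 - 3)² - 33)² = ((0 - 3)² - 33)² = ((-3)² - 33)² = (9 - 33)² = (-24)² = 576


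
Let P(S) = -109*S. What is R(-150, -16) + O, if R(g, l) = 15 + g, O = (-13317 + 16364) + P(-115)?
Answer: 15447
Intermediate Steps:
O = 15582 (O = (-13317 + 16364) - 109*(-115) = 3047 + 12535 = 15582)
R(-150, -16) + O = (15 - 150) + 15582 = -135 + 15582 = 15447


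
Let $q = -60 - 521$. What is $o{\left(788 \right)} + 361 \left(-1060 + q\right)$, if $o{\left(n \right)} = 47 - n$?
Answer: $-593142$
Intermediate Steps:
$q = -581$ ($q = -60 - 521 = -581$)
$o{\left(788 \right)} + 361 \left(-1060 + q\right) = \left(47 - 788\right) + 361 \left(-1060 - 581\right) = \left(47 - 788\right) + 361 \left(-1641\right) = -741 - 592401 = -593142$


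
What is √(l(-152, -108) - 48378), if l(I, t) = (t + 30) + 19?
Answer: I*√48437 ≈ 220.08*I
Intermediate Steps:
l(I, t) = 49 + t (l(I, t) = (30 + t) + 19 = 49 + t)
√(l(-152, -108) - 48378) = √((49 - 108) - 48378) = √(-59 - 48378) = √(-48437) = I*√48437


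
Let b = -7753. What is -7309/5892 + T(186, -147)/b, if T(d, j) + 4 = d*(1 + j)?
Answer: 103360043/45680676 ≈ 2.2627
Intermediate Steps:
T(d, j) = -4 + d*(1 + j)
-7309/5892 + T(186, -147)/b = -7309/5892 + (-4 + 186 + 186*(-147))/(-7753) = -7309*1/5892 + (-4 + 186 - 27342)*(-1/7753) = -7309/5892 - 27160*(-1/7753) = -7309/5892 + 27160/7753 = 103360043/45680676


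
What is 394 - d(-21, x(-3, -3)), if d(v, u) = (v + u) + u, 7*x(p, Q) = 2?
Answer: 2901/7 ≈ 414.43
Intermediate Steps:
x(p, Q) = 2/7 (x(p, Q) = (⅐)*2 = 2/7)
d(v, u) = v + 2*u (d(v, u) = (u + v) + u = v + 2*u)
394 - d(-21, x(-3, -3)) = 394 - (-21 + 2*(2/7)) = 394 - (-21 + 4/7) = 394 - 1*(-143/7) = 394 + 143/7 = 2901/7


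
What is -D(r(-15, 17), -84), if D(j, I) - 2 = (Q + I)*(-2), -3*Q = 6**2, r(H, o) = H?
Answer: -194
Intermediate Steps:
Q = -12 (Q = -1/3*6**2 = -1/3*36 = -12)
D(j, I) = 26 - 2*I (D(j, I) = 2 + (-12 + I)*(-2) = 2 + (24 - 2*I) = 26 - 2*I)
-D(r(-15, 17), -84) = -(26 - 2*(-84)) = -(26 + 168) = -1*194 = -194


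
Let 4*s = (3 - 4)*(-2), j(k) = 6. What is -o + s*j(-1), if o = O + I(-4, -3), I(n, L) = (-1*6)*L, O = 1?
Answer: -16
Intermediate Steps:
I(n, L) = -6*L
s = ½ (s = ((3 - 4)*(-2))/4 = (-1*(-2))/4 = (¼)*2 = ½ ≈ 0.50000)
o = 19 (o = 1 - 6*(-3) = 1 + 18 = 19)
-o + s*j(-1) = -1*19 + (½)*6 = -19 + 3 = -16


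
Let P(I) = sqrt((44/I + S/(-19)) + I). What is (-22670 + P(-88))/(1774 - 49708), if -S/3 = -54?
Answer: 11335/23967 - I*sqrt(140106)/1821492 ≈ 0.47294 - 0.00020549*I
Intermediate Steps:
S = 162 (S = -3*(-54) = 162)
P(I) = sqrt(-162/19 + I + 44/I) (P(I) = sqrt((44/I + 162/(-19)) + I) = sqrt((44/I + 162*(-1/19)) + I) = sqrt((44/I - 162/19) + I) = sqrt((-162/19 + 44/I) + I) = sqrt(-162/19 + I + 44/I))
(-22670 + P(-88))/(1774 - 49708) = (-22670 + sqrt(-3078 + 361*(-88) + 15884/(-88))/19)/(1774 - 49708) = (-22670 + sqrt(-3078 - 31768 + 15884*(-1/88))/19)/(-47934) = (-22670 + sqrt(-3078 - 31768 - 361/2)/19)*(-1/47934) = (-22670 + sqrt(-70053/2)/19)*(-1/47934) = (-22670 + (I*sqrt(140106)/2)/19)*(-1/47934) = (-22670 + I*sqrt(140106)/38)*(-1/47934) = 11335/23967 - I*sqrt(140106)/1821492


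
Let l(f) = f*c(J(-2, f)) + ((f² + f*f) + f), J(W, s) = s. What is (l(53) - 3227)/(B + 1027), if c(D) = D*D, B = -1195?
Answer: -151321/168 ≈ -900.72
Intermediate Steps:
c(D) = D²
l(f) = f + f³ + 2*f² (l(f) = f*f² + ((f² + f*f) + f) = f³ + ((f² + f²) + f) = f³ + (2*f² + f) = f³ + (f + 2*f²) = f + f³ + 2*f²)
(l(53) - 3227)/(B + 1027) = (53*(1 + 53² + 2*53) - 3227)/(-1195 + 1027) = (53*(1 + 2809 + 106) - 3227)/(-168) = (53*2916 - 3227)*(-1/168) = (154548 - 3227)*(-1/168) = 151321*(-1/168) = -151321/168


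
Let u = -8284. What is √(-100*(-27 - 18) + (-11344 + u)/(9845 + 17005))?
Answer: √32436242382/2685 ≈ 67.077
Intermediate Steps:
√(-100*(-27 - 18) + (-11344 + u)/(9845 + 17005)) = √(-100*(-27 - 18) + (-11344 - 8284)/(9845 + 17005)) = √(-100*(-45) - 19628/26850) = √(4500 - 19628*1/26850) = √(4500 - 9814/13425) = √(60402686/13425) = √32436242382/2685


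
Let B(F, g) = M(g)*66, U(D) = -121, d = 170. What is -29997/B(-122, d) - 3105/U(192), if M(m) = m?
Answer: 945711/41140 ≈ 22.988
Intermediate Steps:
B(F, g) = 66*g (B(F, g) = g*66 = 66*g)
-29997/B(-122, d) - 3105/U(192) = -29997/(66*170) - 3105/(-121) = -29997/11220 - 3105*(-1/121) = -29997*1/11220 + 3105/121 = -909/340 + 3105/121 = 945711/41140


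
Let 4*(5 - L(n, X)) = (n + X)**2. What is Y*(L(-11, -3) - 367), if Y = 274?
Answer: -112614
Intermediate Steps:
L(n, X) = 5 - (X + n)**2/4 (L(n, X) = 5 - (n + X)**2/4 = 5 - (X + n)**2/4)
Y*(L(-11, -3) - 367) = 274*((5 - (-3 - 11)**2/4) - 367) = 274*((5 - 1/4*(-14)**2) - 367) = 274*((5 - 1/4*196) - 367) = 274*((5 - 49) - 367) = 274*(-44 - 367) = 274*(-411) = -112614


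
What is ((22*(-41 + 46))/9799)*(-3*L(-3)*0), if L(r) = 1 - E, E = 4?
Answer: 0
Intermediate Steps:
L(r) = -3 (L(r) = 1 - 1*4 = 1 - 4 = -3)
((22*(-41 + 46))/9799)*(-3*L(-3)*0) = ((22*(-41 + 46))/9799)*(-3*(-3)*0) = ((22*5)*(1/9799))*(9*0) = (110*(1/9799))*0 = (110/9799)*0 = 0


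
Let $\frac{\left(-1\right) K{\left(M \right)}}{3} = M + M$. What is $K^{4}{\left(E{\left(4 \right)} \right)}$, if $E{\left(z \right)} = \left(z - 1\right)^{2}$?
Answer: $8503056$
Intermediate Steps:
$E{\left(z \right)} = \left(-1 + z\right)^{2}$ ($E{\left(z \right)} = \left(z + \left(-1 + 0\right)\right)^{2} = \left(z - 1\right)^{2} = \left(-1 + z\right)^{2}$)
$K{\left(M \right)} = - 6 M$ ($K{\left(M \right)} = - 3 \left(M + M\right) = - 3 \cdot 2 M = - 6 M$)
$K^{4}{\left(E{\left(4 \right)} \right)} = \left(- 6 \left(-1 + 4\right)^{2}\right)^{4} = \left(- 6 \cdot 3^{2}\right)^{4} = \left(\left(-6\right) 9\right)^{4} = \left(-54\right)^{4} = 8503056$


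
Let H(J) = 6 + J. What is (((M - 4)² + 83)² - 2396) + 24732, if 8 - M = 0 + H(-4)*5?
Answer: 36497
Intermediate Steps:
M = -2 (M = 8 - (0 + (6 - 4)*5) = 8 - (0 + 2*5) = 8 - (0 + 10) = 8 - 1*10 = 8 - 10 = -2)
(((M - 4)² + 83)² - 2396) + 24732 = (((-2 - 4)² + 83)² - 2396) + 24732 = (((-6)² + 83)² - 2396) + 24732 = ((36 + 83)² - 2396) + 24732 = (119² - 2396) + 24732 = (14161 - 2396) + 24732 = 11765 + 24732 = 36497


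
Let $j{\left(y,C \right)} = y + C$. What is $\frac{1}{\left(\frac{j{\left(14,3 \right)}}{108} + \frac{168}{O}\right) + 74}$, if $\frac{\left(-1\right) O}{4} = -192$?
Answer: $\frac{864}{64261} \approx 0.013445$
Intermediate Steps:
$O = 768$ ($O = \left(-4\right) \left(-192\right) = 768$)
$j{\left(y,C \right)} = C + y$
$\frac{1}{\left(\frac{j{\left(14,3 \right)}}{108} + \frac{168}{O}\right) + 74} = \frac{1}{\left(\frac{3 + 14}{108} + \frac{168}{768}\right) + 74} = \frac{1}{\left(17 \cdot \frac{1}{108} + 168 \cdot \frac{1}{768}\right) + 74} = \frac{1}{\left(\frac{17}{108} + \frac{7}{32}\right) + 74} = \frac{1}{\frac{325}{864} + 74} = \frac{1}{\frac{64261}{864}} = \frac{864}{64261}$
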